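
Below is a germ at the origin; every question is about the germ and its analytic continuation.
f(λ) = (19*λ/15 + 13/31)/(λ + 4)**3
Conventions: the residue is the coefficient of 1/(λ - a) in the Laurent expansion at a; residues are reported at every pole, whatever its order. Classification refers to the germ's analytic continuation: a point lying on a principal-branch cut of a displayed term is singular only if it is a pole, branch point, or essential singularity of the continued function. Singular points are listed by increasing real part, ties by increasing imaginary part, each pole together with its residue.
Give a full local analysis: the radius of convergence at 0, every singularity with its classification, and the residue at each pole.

Denominator factor (λ + 4)^3: pole of order 3 at -4, modulus 4.
The radius of convergence is the smallest modulus among the singular points: 4.
At the order-3 pole -4 set g(λ) = (λ - (-4))^3*f(λ) = 19*λ/15 + 13/31.
Order-3 pole: residue = g''(a)/2; g''(-4) = 0, so the residue is 0.

Radius of convergence at 0: 4.
At -4: a pole of order 3; residue 0.


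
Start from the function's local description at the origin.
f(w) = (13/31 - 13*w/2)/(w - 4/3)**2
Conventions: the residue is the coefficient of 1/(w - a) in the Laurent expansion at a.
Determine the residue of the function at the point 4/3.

At the order-2 pole 4/3 set g(w) = (w - (4/3))^2*f(w) = 13/31 - 13*w/2.
Order-2 pole: residue = g'(a); g'(4/3) = -13/2, so the residue is -13/2.

The residue is -13/2.


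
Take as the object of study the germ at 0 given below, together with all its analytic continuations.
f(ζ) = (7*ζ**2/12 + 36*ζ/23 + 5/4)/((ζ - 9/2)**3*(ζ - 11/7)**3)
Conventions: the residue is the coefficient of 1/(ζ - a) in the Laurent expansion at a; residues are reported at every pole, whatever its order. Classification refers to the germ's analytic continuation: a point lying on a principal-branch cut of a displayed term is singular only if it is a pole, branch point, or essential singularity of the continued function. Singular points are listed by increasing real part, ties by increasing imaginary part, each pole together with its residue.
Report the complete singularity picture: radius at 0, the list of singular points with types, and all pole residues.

Denominator factor (ζ - 11/7)^3: pole of order 3 at 11/7, modulus 11/7.
Denominator factor (ζ - 9/2)^3: pole of order 3 at 9/2, modulus 9/2.
The radius of convergence is the smallest modulus among the singular points: 11/7.
At the order-3 pole 11/7 set g(ζ) = (ζ - (11/7))^3*f(ζ) = (7*ζ**2/12 + 36*ζ/23 + 5/4)/(ζ - 9/2)**3.
Order-3 pole: residue = g''(a)/2; g''(11/7) = -4880858444/7994077869, so the residue is -2440429222/7994077869.
At the order-3 pole 9/2 set g(ζ) = (ζ - (9/2))^3*f(ζ) = (7*ζ**2/12 + 36*ζ/23 + 5/4)/(ζ - 11/7)**3.
Order-3 pole: residue = g''(a)/2; g''(9/2) = 4880858444/7994077869, so the residue is 2440429222/7994077869.
List the singular points by increasing real part (a conjugate pair: the negative imaginary part first).

Radius of convergence at 0: 11/7.
At 11/7: a pole of order 3; residue -2440429222/7994077869.
At 9/2: a pole of order 3; residue 2440429222/7994077869.


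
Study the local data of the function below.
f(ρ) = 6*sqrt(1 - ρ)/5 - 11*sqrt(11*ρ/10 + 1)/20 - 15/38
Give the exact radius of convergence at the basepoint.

The radius of convergence is 10/11.

Branch term (6/5)*sqrt(1 - ρ/(1)): its argument vanishes at ρ = 1, a square-root branch point, modulus 1.
Branch term (-11/20)*sqrt(1 - ρ/(-10/11)): its argument vanishes at ρ = -10/11, a square-root branch point, modulus 10/11.
The radius of convergence is the smallest modulus among the singular points: 10/11.


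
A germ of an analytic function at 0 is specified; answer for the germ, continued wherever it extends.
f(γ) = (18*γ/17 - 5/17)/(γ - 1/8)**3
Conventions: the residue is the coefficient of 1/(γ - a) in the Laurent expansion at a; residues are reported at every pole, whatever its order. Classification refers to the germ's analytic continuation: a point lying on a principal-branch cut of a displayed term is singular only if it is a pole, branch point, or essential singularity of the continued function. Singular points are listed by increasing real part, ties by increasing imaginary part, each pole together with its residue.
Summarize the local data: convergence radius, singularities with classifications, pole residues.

Denominator factor (γ - 1/8)^3: pole of order 3 at 1/8, modulus 1/8.
The radius of convergence is the smallest modulus among the singular points: 1/8.
At the order-3 pole 1/8 set g(γ) = (γ - (1/8))^3*f(γ) = 18*γ/17 - 5/17.
Order-3 pole: residue = g''(a)/2; g''(1/8) = 0, so the residue is 0.

Radius of convergence at 0: 1/8.
At 1/8: a pole of order 3; residue 0.


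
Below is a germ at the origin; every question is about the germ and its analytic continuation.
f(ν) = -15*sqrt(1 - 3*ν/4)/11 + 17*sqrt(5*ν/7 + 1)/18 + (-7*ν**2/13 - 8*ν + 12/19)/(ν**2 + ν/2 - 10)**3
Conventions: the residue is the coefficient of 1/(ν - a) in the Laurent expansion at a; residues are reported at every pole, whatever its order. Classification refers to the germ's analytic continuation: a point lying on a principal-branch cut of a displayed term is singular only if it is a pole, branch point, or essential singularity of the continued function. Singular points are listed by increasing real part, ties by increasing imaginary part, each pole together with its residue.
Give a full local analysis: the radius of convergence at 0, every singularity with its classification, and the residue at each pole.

Radius of convergence at 0: 4/3.
At -1/4 - (1/4)*sqrt(161): a pole of order 3; residue -(208856/1030800407)*sqrt(161).
At -7/5: an algebraic (square-root) branch point.
At 4/3: an algebraic (square-root) branch point.
At -1/4 + (1/4)*sqrt(161): a pole of order 3; residue (208856/1030800407)*sqrt(161).


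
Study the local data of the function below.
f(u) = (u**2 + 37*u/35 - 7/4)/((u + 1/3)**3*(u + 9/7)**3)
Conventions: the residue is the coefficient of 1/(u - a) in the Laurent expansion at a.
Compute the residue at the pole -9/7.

The residue is 496472949/32000000.

At the order-3 pole -9/7 set g(u) = (u - (-9/7))^3*f(u) = (u**2 + 37*u/35 - 7/4)/(u + 1/3)**3.
Order-3 pole: residue = g''(a)/2; g''(-9/7) = 496472949/16000000, so the residue is 496472949/32000000.


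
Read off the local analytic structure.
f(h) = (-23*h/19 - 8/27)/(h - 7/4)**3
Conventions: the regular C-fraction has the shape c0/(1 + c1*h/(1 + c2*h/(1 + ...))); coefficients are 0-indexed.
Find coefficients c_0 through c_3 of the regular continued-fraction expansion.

Taylor coefficients (expand at 0): a_0 = 512/9261, a_1 = 131648/410571, a_2 = 1424128/2873997, a_3 = 32933888/60353937.
c0 = a_0 = 512/9261. Peel one level at a time: if S = 1 + c*h/S' with S'(0) = 1, then c is the h-coefficient of S and S' = c*h/(S - 1).
S_1 = c0/f = 1 + (-6171/1064)*h + (27934329/1132096)*h^2 + ...; c1 = -6171/1064.
S_2 = c1*h/(S_1 - 1) = 1 + (9311443/2188648)*h + (426938768/621993603)*h^2 + ...; c2 = 9311443/2188648.
S_3 = c2*h/(S_2 - 1) = 1 + (-64894692736/402226403271)*h + ...; c3 = -64894692736/402226403271.

The regular C-fraction coefficients are [512/9261, -6171/1064, 9311443/2188648, -64894692736/402226403271].


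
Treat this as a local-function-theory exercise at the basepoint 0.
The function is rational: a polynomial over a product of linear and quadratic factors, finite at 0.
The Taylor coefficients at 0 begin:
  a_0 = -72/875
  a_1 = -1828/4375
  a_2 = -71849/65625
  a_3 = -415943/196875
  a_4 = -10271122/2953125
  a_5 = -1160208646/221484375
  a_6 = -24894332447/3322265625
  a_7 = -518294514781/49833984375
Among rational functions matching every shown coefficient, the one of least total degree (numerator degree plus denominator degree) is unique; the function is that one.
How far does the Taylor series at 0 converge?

No rational of total degree below 6 reproduces all 8 coefficients; solving the [2/4] Pade equations on them gives f(λ) = (-λ**2/4 - 5*λ/9 - 2/7)/((λ - 5/3)**3*(λ - 3/4)), whose expansion matches every shown term.
Denominator factor (λ - 3/4): pole of order 1 at 3/4, modulus 3/4.
Denominator factor (λ - 5/3)^3: pole of order 3 at 5/3, modulus 5/3.
The radius of convergence is the smallest modulus among the singular points: 3/4.

The radius of convergence is 3/4.


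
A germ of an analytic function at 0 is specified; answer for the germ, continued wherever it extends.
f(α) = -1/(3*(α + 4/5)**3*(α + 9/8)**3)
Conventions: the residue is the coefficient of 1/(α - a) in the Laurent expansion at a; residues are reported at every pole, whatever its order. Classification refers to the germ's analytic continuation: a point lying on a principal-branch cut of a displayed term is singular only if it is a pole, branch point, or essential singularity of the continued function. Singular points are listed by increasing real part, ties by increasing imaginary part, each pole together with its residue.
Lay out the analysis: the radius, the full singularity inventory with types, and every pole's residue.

Radius of convergence at 0: 4/5.
At -9/8: a pole of order 3; residue 204800000/371293.
At -4/5: a pole of order 3; residue -204800000/371293.

Denominator factor (α + 9/8)^3: pole of order 3 at -9/8, modulus 9/8.
Denominator factor (α + 4/5)^3: pole of order 3 at -4/5, modulus 4/5.
The radius of convergence is the smallest modulus among the singular points: 4/5.
At the order-3 pole -9/8 set g(α) = (α - (-9/8))^3*f(α) = -1/(3*(α + 4/5)**3).
Order-3 pole: residue = g''(a)/2; g''(-9/8) = 409600000/371293, so the residue is 204800000/371293.
At the order-3 pole -4/5 set g(α) = (α - (-4/5))^3*f(α) = -1/(3*(α + 9/8)**3).
Order-3 pole: residue = g''(a)/2; g''(-4/5) = -409600000/371293, so the residue is -204800000/371293.
List the singular points by increasing real part (a conjugate pair: the negative imaginary part first).


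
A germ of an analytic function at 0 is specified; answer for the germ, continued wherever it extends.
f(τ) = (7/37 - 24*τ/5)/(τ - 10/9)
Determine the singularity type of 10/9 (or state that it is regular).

The denominator factor τ - 10/9 vanishes at 10/9 and appears to the power 1; the numerator there equals -571/111, nonzero, and no other factor vanishes.
Hence a pole whose order is the multiplicity, 1.

The point is a pole of order 1.


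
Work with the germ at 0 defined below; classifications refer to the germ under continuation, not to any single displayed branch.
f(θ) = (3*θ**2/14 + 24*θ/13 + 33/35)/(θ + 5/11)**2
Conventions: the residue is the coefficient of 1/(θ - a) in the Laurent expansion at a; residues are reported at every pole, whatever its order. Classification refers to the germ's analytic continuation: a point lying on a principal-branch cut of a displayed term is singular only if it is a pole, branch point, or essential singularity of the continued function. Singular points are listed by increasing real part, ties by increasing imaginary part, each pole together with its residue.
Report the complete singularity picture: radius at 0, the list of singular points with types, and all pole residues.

Denominator factor (θ + 5/11)^2: pole of order 2 at -5/11, modulus 5/11.
The radius of convergence is the smallest modulus among the singular points: 5/11.
At the order-2 pole -5/11 set g(θ) = (θ - (-5/11))^2*f(θ) = 3*θ**2/14 + 24*θ/13 + 33/35.
Order-2 pole: residue = g'(a); g'(-5/11) = 1653/1001, so the residue is 1653/1001.

Radius of convergence at 0: 5/11.
At -5/11: a pole of order 2; residue 1653/1001.


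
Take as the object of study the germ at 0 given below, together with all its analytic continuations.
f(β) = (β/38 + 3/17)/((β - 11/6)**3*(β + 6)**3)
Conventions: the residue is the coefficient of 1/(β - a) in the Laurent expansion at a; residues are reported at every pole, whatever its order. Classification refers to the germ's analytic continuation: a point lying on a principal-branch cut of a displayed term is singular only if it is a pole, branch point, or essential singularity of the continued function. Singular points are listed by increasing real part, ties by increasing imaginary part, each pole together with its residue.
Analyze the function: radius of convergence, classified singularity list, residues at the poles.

Denominator factor (β - 11/6)^3: pole of order 3 at 11/6, modulus 11/6.
Denominator factor (β + 6)^3: pole of order 3 at -6, modulus 6.
The radius of convergence is the smallest modulus among the singular points: 11/6.
At the order-3 pole -6 set g(β) = (β - (-6))^3*f(β) = (β/38 + 3/17)/(β - 11/6)**3.
Order-3 pole: residue = g''(a)/2; g''(-6) = -3666384/74078437261, so the residue is -1833192/74078437261.
At the order-3 pole 11/6 set g(β) = (β - (11/6))^3*f(β) = (β/38 + 3/17)/(β + 6)**3.
Order-3 pole: residue = g''(a)/2; g''(11/6) = 3666384/74078437261, so the residue is 1833192/74078437261.
List the singular points by increasing real part (a conjugate pair: the negative imaginary part first).

Radius of convergence at 0: 11/6.
At -6: a pole of order 3; residue -1833192/74078437261.
At 11/6: a pole of order 3; residue 1833192/74078437261.


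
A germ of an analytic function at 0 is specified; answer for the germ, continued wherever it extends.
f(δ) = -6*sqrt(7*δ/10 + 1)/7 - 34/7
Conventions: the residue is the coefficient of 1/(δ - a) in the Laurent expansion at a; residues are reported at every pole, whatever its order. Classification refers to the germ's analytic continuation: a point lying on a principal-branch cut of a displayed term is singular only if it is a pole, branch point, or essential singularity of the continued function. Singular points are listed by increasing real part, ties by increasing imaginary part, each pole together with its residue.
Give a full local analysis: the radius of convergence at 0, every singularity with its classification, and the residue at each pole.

Branch term (-6/7)*sqrt(1 - δ/(-10/7)): its argument vanishes at δ = -10/7, a square-root branch point, modulus 10/7.
The radius of convergence is the smallest modulus among the singular points: 10/7.

Radius of convergence at 0: 10/7.
At -10/7: an algebraic (square-root) branch point.


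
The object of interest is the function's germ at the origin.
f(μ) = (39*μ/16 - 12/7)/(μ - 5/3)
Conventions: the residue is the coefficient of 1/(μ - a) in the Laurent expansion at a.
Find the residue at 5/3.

The residue is 263/112.

At the order-1 pole 5/3 set g(μ) = (μ - (5/3))*f(μ) = 39*μ/16 - 12/7.
Simple pole: residue = g(a) at a = 5/3, which is 263/112.


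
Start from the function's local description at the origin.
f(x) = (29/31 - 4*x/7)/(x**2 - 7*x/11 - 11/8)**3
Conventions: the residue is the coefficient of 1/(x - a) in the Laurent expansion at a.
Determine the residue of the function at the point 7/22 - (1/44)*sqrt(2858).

The factor x**2 - 7*x/11 - 11/8 splits as (x - a)(x - a') with a = 7/22 - (1/44)*sqrt(2858), a' = 7/22 + (1/44)*sqrt(2858). At the order-3 pole a set g(x) = (x - a)^3*f(x) = [29/31 - 4*x/7] / (x - a')^3.
Order-3 pole: residue = g''(a)/2; g''(7/22 - (1/44)*sqrt(2858)) = -(180611376/90460374259)*sqrt(2858), so the residue is -(90305688/90460374259)*sqrt(2858).

The residue is -(90305688/90460374259)*sqrt(2858).


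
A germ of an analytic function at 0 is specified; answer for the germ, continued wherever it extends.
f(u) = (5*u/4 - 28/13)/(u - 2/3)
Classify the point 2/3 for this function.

The denominator factor u - 2/3 vanishes at 2/3 and appears to the power 1; the numerator there equals -103/78, nonzero, and no other factor vanishes.
Hence a pole whose order is the multiplicity, 1.

The point is a pole of order 1.


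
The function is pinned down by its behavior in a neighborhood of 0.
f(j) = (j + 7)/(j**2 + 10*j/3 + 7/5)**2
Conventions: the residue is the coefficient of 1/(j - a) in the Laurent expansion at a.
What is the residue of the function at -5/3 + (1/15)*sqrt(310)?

The factor j**2 + 10*j/3 + 7/5 splits as (j - a)(j - a') with a = -5/3 + (1/15)*sqrt(310), a' = -5/3 - (1/15)*sqrt(310). At the order-2 pole a set g(j) = (j - a)^2*f(j) = [j + 7] / (j - a')^2.
Order-2 pole: residue = g'(a); g'(-5/3 + (1/15)*sqrt(310)) = -(45/961)*sqrt(310), so the residue is -(45/961)*sqrt(310).

The residue is -(45/961)*sqrt(310).


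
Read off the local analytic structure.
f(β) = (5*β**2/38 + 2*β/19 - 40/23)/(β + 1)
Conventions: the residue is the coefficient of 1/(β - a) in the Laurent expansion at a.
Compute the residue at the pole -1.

The residue is -1497/874.

At the order-1 pole -1 set g(β) = (β - (-1))*f(β) = 5*β**2/38 + 2*β/19 - 40/23.
Simple pole: residue = g(a) at a = -1, which is -1497/874.


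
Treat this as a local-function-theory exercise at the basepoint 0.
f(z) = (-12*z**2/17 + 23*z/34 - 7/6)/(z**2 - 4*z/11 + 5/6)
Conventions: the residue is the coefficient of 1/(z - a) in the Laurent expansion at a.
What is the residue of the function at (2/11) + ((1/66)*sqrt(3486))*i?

The factor z**2 - 4*z/11 + 5/6 splits as (z - a)(z - a') with a = (2/11) + ((1/66)*sqrt(3486))*i, a' = (2/11) - ((1/66)*sqrt(3486))*i. At the order-1 pole a set g(z) = (z - a)*f(z) = [-12*z**2/17 + 23*z/34 - 7/6] / (z - a').
Simple pole: residue = g(a) at a = (2/11) + ((1/66)*sqrt(3486))*i, which is (157/748) + ((6197/1303764)*sqrt(3486))*i.

The residue is (157/748) + ((6197/1303764)*sqrt(3486))*i.


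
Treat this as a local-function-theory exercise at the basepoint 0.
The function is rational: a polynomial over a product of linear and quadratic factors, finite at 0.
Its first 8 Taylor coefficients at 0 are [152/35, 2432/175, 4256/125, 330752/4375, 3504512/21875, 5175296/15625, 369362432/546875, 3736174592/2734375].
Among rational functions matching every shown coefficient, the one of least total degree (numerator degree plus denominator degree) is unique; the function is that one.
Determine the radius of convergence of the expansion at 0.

The radius of convergence is 1/2.

No rational of total degree below 2 reproduces all 8 coefficients; solving the [0/2] Pade equations on them gives f(h) = 38/(21*(h - 5/6)*(h - 1/2)), whose expansion matches every shown term.
Denominator factor (h - 5/6): pole of order 1 at 5/6, modulus 5/6.
Denominator factor (h - 1/2): pole of order 1 at 1/2, modulus 1/2.
The radius of convergence is the smallest modulus among the singular points: 1/2.


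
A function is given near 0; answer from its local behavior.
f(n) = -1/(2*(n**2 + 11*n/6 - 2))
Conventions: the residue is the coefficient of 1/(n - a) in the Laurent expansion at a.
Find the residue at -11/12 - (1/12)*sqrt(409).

The factor n**2 + 11*n/6 - 2 splits as (n - a)(n - a') with a = -11/12 - (1/12)*sqrt(409), a' = -11/12 + (1/12)*sqrt(409). At the order-1 pole a set g(n) = (n - a)*f(n) = [-1/2] / (n - a').
Simple pole: residue = g(a) at a = -11/12 - (1/12)*sqrt(409), which is (3/409)*sqrt(409).

The residue is (3/409)*sqrt(409).


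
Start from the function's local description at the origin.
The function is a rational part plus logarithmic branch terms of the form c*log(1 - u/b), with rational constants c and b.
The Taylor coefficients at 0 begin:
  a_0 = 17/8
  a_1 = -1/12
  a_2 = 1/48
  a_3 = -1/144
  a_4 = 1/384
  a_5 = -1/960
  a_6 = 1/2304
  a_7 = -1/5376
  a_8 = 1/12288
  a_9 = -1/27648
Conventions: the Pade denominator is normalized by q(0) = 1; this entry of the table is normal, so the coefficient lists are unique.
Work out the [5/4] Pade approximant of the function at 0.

Taylor coefficients needed (read off): a_0 = 17/8, a_1 = -1/12, a_2 = 1/48, a_3 = -1/144, a_4 = 1/384, a_5 = -1/960, a_6 = 1/2304, a_7 = -1/5376, a_8 = 1/12288, a_9 = -1/27648.
Write the denominator as Q(u) = 1 + q1*u + q2*u^2 + q3*u^3 + q4*u^4. Requiring Q*f - P = O(u^10) with deg P <= 5 kills the coefficients of u^6..u^9 in Q*f:
  u^6: a_6 + q1*a_5 + q2*a_4 + q3*a_3 + q4*a_2 = 0, i.e. 1/2304 + (-1/960)*q1 + (1/384)*q2 + (-1/144)*q3 + (1/48)*q4 = 0.
  u^7: a_7 + q1*a_6 + q2*a_5 + q3*a_4 + q4*a_3 = 0, i.e. -1/5376 + (1/2304)*q1 + (-1/960)*q2 + (1/384)*q3 + (-1/144)*q4 = 0.
  u^8: a_8 + q1*a_7 + q2*a_6 + q3*a_5 + q4*a_4 = 0, i.e. 1/12288 + (-1/5376)*q1 + (1/2304)*q2 + (-1/960)*q3 + (1/384)*q4 = 0.
  u^9: a_9 + q1*a_8 + q2*a_7 + q3*a_6 + q4*a_5 = 0, i.e. -1/27648 + (1/12288)*q1 + (-1/5376)*q2 + (1/2304)*q3 + (-1/960)*q4 = 0.
Solving this linear system: q1 = 10/9, q2 = 5/12, q3 = 5/84, q4 = 5/2016.
The numerator is Q*f truncated at degree 5: P0 = a_0 = 17/8; P1 = a_1 + q1*a_0 = 41/18; P2 = a_2 + q1*a_1 + q2*a_0 = 703/864; P3 = a_3 + q1*a_2 + q2*a_1 + q3*a_0 = 653/6048; P4 = a_4 + q1*a_3 + q2*a_2 + q3*a_1 + q4*a_0 = 563/145152; P5 = a_5 + q1*a_4 + q2*a_3 + q3*a_2 + q4*a_1 = -1/120960.

The Pade approximant has numerator coefficients [17/8, 41/18, 703/864, 653/6048, 563/145152, -1/120960]; denominator coefficients [1, 10/9, 5/12, 5/84, 5/2016].


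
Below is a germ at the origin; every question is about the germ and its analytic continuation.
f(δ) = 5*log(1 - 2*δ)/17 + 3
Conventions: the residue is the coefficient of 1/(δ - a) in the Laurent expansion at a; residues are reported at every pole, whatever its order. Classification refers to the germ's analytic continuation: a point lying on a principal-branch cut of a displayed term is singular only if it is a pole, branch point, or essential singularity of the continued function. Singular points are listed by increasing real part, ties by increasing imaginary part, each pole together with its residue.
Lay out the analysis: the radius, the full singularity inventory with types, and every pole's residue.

Branch term (5/17)*log(1 - δ/(1/2)): its argument vanishes at δ = 1/2, a logarithmic branch point, modulus 1/2.
The radius of convergence is the smallest modulus among the singular points: 1/2.

Radius of convergence at 0: 1/2.
At 1/2: a logarithmic branch point.


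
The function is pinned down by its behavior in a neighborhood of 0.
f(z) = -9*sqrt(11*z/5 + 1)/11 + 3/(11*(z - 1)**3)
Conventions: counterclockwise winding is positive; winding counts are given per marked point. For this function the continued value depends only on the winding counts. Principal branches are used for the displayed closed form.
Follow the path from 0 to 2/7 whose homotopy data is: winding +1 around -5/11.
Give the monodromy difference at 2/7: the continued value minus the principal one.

Continued minus principal equals (18/385)*sqrt(1995).

The rational part is single-valued and drops out of the difference; each branch term changes only by its own monodromy.
(-9/11)*sqrt(1 - z/(-5/11)): winding +1 is odd, the square root flips sign, contributing -2*(-9/11)*sqrt(1 - (2/7)/(-5/11)) = -2*(-9/11)*sqrt(57/35) = (18/385)*sqrt(1995).
Summing the contributions at z = 2/7 gives (18/385)*sqrt(1995).


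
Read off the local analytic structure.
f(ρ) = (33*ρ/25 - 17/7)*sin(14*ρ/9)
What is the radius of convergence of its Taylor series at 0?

The radius of convergence is infinite.

The factor sin(14*ρ/9) is entire and contributes no finite singular point.
The polynomial part has no poles.
No finite singular points: the Taylor series at 0 converges everywhere.


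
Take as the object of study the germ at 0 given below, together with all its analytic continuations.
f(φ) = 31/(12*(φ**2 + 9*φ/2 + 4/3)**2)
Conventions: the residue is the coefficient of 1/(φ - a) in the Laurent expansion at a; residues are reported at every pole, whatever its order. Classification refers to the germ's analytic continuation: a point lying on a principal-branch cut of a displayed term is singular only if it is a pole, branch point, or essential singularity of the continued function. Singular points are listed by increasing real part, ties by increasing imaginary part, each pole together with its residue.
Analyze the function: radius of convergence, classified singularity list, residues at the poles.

Radius of convergence at 0: 9/4 - (1/12)*sqrt(537).
At -9/4 - (1/12)*sqrt(537): a pole of order 2; residue (124/32041)*sqrt(537).
At -9/4 + (1/12)*sqrt(537): a pole of order 2; residue -(124/32041)*sqrt(537).

Denominator factor (φ**2 + 9*φ/2 + 4/3)^2: discriminant 179/12, real irrational roots -9/4 + (1/12)*sqrt(537) and -9/4 - (1/12)*sqrt(537); poles of order 2, moduli 9/4 - (1/12)*sqrt(537) and 9/4 + (1/12)*sqrt(537).
The radius of convergence is the smallest modulus among the singular points: 9/4 - (1/12)*sqrt(537).
The factor φ**2 + 9*φ/2 + 4/3 splits as (φ - a)(φ - a') with a = -9/4 - (1/12)*sqrt(537), a' = -9/4 + (1/12)*sqrt(537). At the order-2 pole a set g(φ) = (φ - a)^2*f(φ) = [31/12] / (φ - a')^2.
Order-2 pole: residue = g'(a); g'(-9/4 - (1/12)*sqrt(537)) = (124/32041)*sqrt(537), so the residue is (124/32041)*sqrt(537).
The factor φ**2 + 9*φ/2 + 4/3 splits as (φ - a)(φ - a') with a = -9/4 + (1/12)*sqrt(537), a' = -9/4 - (1/12)*sqrt(537). At the order-2 pole a set g(φ) = (φ - a)^2*f(φ) = [31/12] / (φ - a')^2.
Order-2 pole: residue = g'(a); g'(-9/4 + (1/12)*sqrt(537)) = -(124/32041)*sqrt(537), so the residue is -(124/32041)*sqrt(537).
List the singular points by increasing real part (a conjugate pair: the negative imaginary part first).


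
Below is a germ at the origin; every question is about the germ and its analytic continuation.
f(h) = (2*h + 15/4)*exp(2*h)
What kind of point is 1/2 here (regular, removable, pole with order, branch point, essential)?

There is no denominator, hence no pole anywhere.
The factor exp(2*h) is entire.
So the germ continues analytically to 1/2.

The point is a regular point.


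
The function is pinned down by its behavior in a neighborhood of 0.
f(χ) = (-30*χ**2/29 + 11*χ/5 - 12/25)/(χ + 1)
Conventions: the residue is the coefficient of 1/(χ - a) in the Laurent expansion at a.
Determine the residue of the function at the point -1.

At the order-1 pole -1 set g(χ) = (χ - (-1))*f(χ) = -30*χ**2/29 + 11*χ/5 - 12/25.
Simple pole: residue = g(a) at a = -1, which is -2693/725.

The residue is -2693/725.


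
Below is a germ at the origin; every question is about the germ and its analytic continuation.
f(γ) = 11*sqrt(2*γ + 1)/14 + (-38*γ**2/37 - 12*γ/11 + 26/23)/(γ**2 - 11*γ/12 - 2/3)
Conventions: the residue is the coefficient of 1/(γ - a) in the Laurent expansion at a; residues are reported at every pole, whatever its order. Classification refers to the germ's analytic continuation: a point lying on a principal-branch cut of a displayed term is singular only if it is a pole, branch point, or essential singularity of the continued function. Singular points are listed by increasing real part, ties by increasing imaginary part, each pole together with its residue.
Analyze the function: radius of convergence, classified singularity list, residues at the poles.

Denominator factor (γ**2 - 11*γ/12 - 2/3): discriminant 505/144, real irrational roots 11/24 + (1/24)*sqrt(505) and 11/24 - (1/24)*sqrt(505); poles of order 1, moduli 11/24 + (1/24)*sqrt(505) and -11/24 + (1/24)*sqrt(505).
Branch term (11/14)*sqrt(1 - γ/(-1/2)): its argument vanishes at γ = -1/2, a square-root branch point, modulus 1/2.
The radius of convergence is the smallest modulus among the singular points: -11/24 + (1/24)*sqrt(505).
The branch term is analytic at 11/24 - (1/24)*sqrt(505) and contributes nothing to the residue; only the rational part matters.
The factor γ**2 - 11*γ/12 - 2/3 splits as (γ - a)(γ - a') with a = 11/24 - (1/24)*sqrt(505), a' = 11/24 + (1/24)*sqrt(505). At the order-1 pole a set g(γ) = (γ - a)*(rational part) = [-38*γ**2/37 - 12*γ/11 + 26/23] / (γ - a').
Simple pole: residue = g(a) at a = 11/24 - (1/24)*sqrt(505), which is -4963/4884 + (11905/1031412)*sqrt(505).
The branch term is analytic at 11/24 + (1/24)*sqrt(505) and contributes nothing to the residue; only the rational part matters.
The factor γ**2 - 11*γ/12 - 2/3 splits as (γ - a)(γ - a') with a = 11/24 + (1/24)*sqrt(505), a' = 11/24 - (1/24)*sqrt(505). At the order-1 pole a set g(γ) = (γ - a)*(rational part) = [-38*γ**2/37 - 12*γ/11 + 26/23] / (γ - a').
Simple pole: residue = g(a) at a = 11/24 + (1/24)*sqrt(505), which is -4963/4884 - (11905/1031412)*sqrt(505).
List the singular points by increasing real part (a conjugate pair: the negative imaginary part first).

Radius of convergence at 0: -11/24 + (1/24)*sqrt(505).
At -1/2: an algebraic (square-root) branch point.
At 11/24 - (1/24)*sqrt(505): a pole of order 1; residue -4963/4884 + (11905/1031412)*sqrt(505).
At 11/24 + (1/24)*sqrt(505): a pole of order 1; residue -4963/4884 - (11905/1031412)*sqrt(505).


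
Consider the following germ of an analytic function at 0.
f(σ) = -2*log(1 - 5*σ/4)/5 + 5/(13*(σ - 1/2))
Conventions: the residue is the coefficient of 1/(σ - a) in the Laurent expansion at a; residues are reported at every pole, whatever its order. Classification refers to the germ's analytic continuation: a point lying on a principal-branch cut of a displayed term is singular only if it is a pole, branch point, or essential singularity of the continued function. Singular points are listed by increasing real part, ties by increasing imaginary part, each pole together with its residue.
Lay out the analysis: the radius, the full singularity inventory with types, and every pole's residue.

Radius of convergence at 0: 1/2.
At 1/2: a pole of order 1; residue 5/13.
At 4/5: a logarithmic branch point.

Denominator factor (σ - 1/2): pole of order 1 at 1/2, modulus 1/2.
Branch term (-2/5)*log(1 - σ/(4/5)): its argument vanishes at σ = 4/5, a logarithmic branch point, modulus 4/5.
The radius of convergence is the smallest modulus among the singular points: 1/2.
The branch term is analytic at 1/2 and contributes nothing to the residue; only the rational part matters.
At the order-1 pole 1/2 set g(σ) = (σ - (1/2))*(rational part) = 5/13.
Simple pole: residue = g(a) at a = 1/2, which is 5/13.
List the singular points by increasing real part (a conjugate pair: the negative imaginary part first).


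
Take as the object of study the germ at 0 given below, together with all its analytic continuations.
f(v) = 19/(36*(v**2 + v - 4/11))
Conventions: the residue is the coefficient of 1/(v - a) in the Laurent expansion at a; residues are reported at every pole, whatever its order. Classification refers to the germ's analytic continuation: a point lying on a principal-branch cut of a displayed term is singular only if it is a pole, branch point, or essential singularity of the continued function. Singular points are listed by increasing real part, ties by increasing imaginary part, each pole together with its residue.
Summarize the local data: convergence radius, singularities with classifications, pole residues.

Denominator factor (v**2 + v - 4/11): discriminant 27/11, real irrational roots -1/2 + (3/22)*sqrt(33) and -1/2 - (3/22)*sqrt(33); poles of order 1, moduli -1/2 + (3/22)*sqrt(33) and 1/2 + (3/22)*sqrt(33).
The radius of convergence is the smallest modulus among the singular points: -1/2 + (3/22)*sqrt(33).
The factor v**2 + v - 4/11 splits as (v - a)(v - a') with a = -1/2 - (3/22)*sqrt(33), a' = -1/2 + (3/22)*sqrt(33). At the order-1 pole a set g(v) = (v - a)*f(v) = [19/36] / (v - a').
Simple pole: residue = g(a) at a = -1/2 - (3/22)*sqrt(33), which is -(19/324)*sqrt(33).
The factor v**2 + v - 4/11 splits as (v - a)(v - a') with a = -1/2 + (3/22)*sqrt(33), a' = -1/2 - (3/22)*sqrt(33). At the order-1 pole a set g(v) = (v - a)*f(v) = [19/36] / (v - a').
Simple pole: residue = g(a) at a = -1/2 + (3/22)*sqrt(33), which is (19/324)*sqrt(33).
List the singular points by increasing real part (a conjugate pair: the negative imaginary part first).

Radius of convergence at 0: -1/2 + (3/22)*sqrt(33).
At -1/2 - (3/22)*sqrt(33): a pole of order 1; residue -(19/324)*sqrt(33).
At -1/2 + (3/22)*sqrt(33): a pole of order 1; residue (19/324)*sqrt(33).


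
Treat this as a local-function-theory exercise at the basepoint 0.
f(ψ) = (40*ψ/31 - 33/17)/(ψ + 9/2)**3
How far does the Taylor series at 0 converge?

Denominator factor (ψ + 9/2)^3: pole of order 3 at -9/2, modulus 9/2.
The radius of convergence is the smallest modulus among the singular points: 9/2.

The radius of convergence is 9/2.


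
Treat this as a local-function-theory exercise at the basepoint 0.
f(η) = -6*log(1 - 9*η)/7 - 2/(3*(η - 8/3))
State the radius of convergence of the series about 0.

Denominator factor (η - 8/3): pole of order 1 at 8/3, modulus 8/3.
Branch term (-6/7)*log(1 - η/(1/9)): its argument vanishes at η = 1/9, a logarithmic branch point, modulus 1/9.
The radius of convergence is the smallest modulus among the singular points: 1/9.

The radius of convergence is 1/9.


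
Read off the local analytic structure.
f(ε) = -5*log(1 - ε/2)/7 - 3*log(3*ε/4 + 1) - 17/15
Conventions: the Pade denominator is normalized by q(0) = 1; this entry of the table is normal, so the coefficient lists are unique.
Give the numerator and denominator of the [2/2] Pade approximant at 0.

Taylor coefficients needed (expand at 0): a_0 = -17/15, a_1 = -53/28, a_2 = 209/224, a_3 = -527/1344, a_4 = 1781/7168.
Write the denominator as Q(ε) = 1 + q1*ε + q2*ε^2. Requiring Q*f - P = O(ε^5) with deg P <= 2 kills the coefficients of ε^3..ε^4 in Q*f:
  ε^3: a_3 + q1*a_2 + q2*a_1 = 0, i.e. -527/1344 + (209/224)*q1 + (-53/28)*q2 = 0.
  ε^4: a_4 + q1*a_3 + q2*a_2 = 0, i.e. 1781/7168 + (-527/1344)*q1 + (209/224)*q2 = 0.
Solving this linear system: q1 = -62893/77276, q2 = -1128229/1854624.
The numerator is Q*f truncated at degree 2: P0 = a_0 = -17/15; P1 = a_1 + q1*a_0 = -3937169/4056990; P2 = a_2 + q1*a_1 + q2*a_0 = 76994257/24341940.

The Pade approximant has numerator coefficients [-17/15, -3937169/4056990, 76994257/24341940]; denominator coefficients [1, -62893/77276, -1128229/1854624].


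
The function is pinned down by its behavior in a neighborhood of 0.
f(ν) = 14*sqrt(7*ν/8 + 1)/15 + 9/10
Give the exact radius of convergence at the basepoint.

The radius of convergence is 8/7.

Branch term (14/15)*sqrt(1 - ν/(-8/7)): its argument vanishes at ν = -8/7, a square-root branch point, modulus 8/7.
The radius of convergence is the smallest modulus among the singular points: 8/7.


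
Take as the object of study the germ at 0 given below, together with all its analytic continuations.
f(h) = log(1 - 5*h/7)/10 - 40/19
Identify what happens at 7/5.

The term (1/10)*log(1 - h/(7/5)) has argument 1 - 7/5/(7/5) = 0 at 7/5: a logarithmic (infinitely-sheeted) branch point; the remaining terms are analytic or single-valued there.

The point is a logarithmic branch point.


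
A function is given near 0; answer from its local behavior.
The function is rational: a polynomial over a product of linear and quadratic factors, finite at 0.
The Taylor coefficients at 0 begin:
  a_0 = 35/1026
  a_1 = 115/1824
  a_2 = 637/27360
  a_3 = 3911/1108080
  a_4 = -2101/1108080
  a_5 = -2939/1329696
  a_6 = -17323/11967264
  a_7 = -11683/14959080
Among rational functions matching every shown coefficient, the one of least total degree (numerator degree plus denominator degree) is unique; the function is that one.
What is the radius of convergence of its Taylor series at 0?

No rational of total degree below 5 reproduces all 8 coefficients; solving the [2/3] Pade equations on them gives f(λ) = (23*λ**2/30 - 25*λ/32 - 35/38)/(λ - 3)**3, whose expansion matches every shown term.
Denominator factor (λ - 3)^3: pole of order 3 at 3, modulus 3.
The radius of convergence is the smallest modulus among the singular points: 3.

The radius of convergence is 3.


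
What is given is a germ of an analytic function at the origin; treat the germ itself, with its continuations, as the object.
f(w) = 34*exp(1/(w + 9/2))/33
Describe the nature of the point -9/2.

The exponent 1/(w - (-9/2)) has a pole at -9/2, so exp(1/(w - (-9/2))) takes every nonzero value near it: an essential singularity (not a pole of any order).

The point is an essential singularity.


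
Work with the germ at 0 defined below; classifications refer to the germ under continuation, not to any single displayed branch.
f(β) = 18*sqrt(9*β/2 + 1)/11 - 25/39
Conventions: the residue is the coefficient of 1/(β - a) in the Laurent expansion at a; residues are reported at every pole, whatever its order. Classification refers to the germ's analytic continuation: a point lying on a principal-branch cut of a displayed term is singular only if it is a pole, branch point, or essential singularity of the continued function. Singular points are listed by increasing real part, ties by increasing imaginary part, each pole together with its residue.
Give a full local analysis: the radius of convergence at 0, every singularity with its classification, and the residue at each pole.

Radius of convergence at 0: 2/9.
At -2/9: an algebraic (square-root) branch point.

Branch term (18/11)*sqrt(1 - β/(-2/9)): its argument vanishes at β = -2/9, a square-root branch point, modulus 2/9.
The radius of convergence is the smallest modulus among the singular points: 2/9.


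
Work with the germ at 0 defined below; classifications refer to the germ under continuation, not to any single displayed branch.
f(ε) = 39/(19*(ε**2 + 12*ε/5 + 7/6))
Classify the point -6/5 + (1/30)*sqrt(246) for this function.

The point is a pole of order 1.

The denominator factor ε**2 + 12*ε/5 + 7/6 vanishes at -6/5 + (1/30)*sqrt(246) and appears to the power 1; the numerator there equals 39/19, nonzero, and no other factor vanishes.
Hence a pole whose order is the multiplicity, 1.


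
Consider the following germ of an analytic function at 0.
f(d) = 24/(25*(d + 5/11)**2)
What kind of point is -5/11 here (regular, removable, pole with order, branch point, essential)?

The point is a pole of order 2.

The denominator factor d + 5/11 vanishes at -5/11 and appears to the power 2; the numerator there equals 24/25, nonzero, and no other factor vanishes.
Hence a pole whose order is the multiplicity, 2.


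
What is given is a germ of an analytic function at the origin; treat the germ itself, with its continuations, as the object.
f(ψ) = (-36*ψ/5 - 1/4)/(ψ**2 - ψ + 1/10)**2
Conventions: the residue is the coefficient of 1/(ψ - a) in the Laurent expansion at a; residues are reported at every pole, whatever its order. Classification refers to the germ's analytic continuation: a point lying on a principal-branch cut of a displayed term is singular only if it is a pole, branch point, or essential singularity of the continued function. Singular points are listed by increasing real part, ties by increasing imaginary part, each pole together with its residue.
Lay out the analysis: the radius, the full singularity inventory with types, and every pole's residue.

Denominator factor (ψ**2 - ψ + 1/10)^2: discriminant 3/5, real irrational roots 1/2 + (1/10)*sqrt(15) and 1/2 - (1/10)*sqrt(15); poles of order 2, moduli 1/2 + (1/10)*sqrt(15) and 1/2 - (1/10)*sqrt(15).
The radius of convergence is the smallest modulus among the singular points: 1/2 - (1/10)*sqrt(15).
The factor ψ**2 - ψ + 1/10 splits as (ψ - a)(ψ - a') with a = 1/2 - (1/10)*sqrt(15), a' = 1/2 + (1/10)*sqrt(15). At the order-2 pole a set g(ψ) = (ψ - a)^2*f(ψ) = [-36*ψ/5 - 1/4] / (ψ - a')^2.
Order-2 pole: residue = g'(a); g'(1/2 - (1/10)*sqrt(15)) = -(77/18)*sqrt(15), so the residue is -(77/18)*sqrt(15).
The factor ψ**2 - ψ + 1/10 splits as (ψ - a)(ψ - a') with a = 1/2 + (1/10)*sqrt(15), a' = 1/2 - (1/10)*sqrt(15). At the order-2 pole a set g(ψ) = (ψ - a)^2*f(ψ) = [-36*ψ/5 - 1/4] / (ψ - a')^2.
Order-2 pole: residue = g'(a); g'(1/2 + (1/10)*sqrt(15)) = (77/18)*sqrt(15), so the residue is (77/18)*sqrt(15).
List the singular points by increasing real part (a conjugate pair: the negative imaginary part first).

Radius of convergence at 0: 1/2 - (1/10)*sqrt(15).
At 1/2 - (1/10)*sqrt(15): a pole of order 2; residue -(77/18)*sqrt(15).
At 1/2 + (1/10)*sqrt(15): a pole of order 2; residue (77/18)*sqrt(15).


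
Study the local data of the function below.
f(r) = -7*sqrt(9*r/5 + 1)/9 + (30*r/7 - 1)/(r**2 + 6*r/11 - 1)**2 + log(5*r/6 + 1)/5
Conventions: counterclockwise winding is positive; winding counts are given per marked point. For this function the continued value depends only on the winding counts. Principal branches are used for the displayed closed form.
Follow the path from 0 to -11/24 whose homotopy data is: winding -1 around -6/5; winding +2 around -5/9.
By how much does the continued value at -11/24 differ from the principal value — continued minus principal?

The rational part is single-valued and drops out of the difference; each branch term changes only by its own monodromy.
(-7/9)*sqrt(1 - r/(-5/9)): winding +2 is even, the square root returns to the same sheet, contribution 0.
(1/5)*log(1 - r/(-6/5)): each positive loop around -6/5 adds 2*pi*i to the log, so winding -1 contributes (1/5)*(-1)*2*pi*i = -(2/5)*pi*i.
Summing the contributions at r = -11/24 gives -(2/5)*pi*i.

Continued minus principal equals -(2/5)*pi*i.
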